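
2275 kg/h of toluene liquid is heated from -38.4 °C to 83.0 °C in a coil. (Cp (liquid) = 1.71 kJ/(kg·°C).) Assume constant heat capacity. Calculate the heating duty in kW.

Q = ṁ·Cp·ΔT = 2275 × 1.71 × (83.0 − -38.4) = 472280 kJ/h
Converting: 472280 / 3600 s = 131.19 kW

Q = 131 kW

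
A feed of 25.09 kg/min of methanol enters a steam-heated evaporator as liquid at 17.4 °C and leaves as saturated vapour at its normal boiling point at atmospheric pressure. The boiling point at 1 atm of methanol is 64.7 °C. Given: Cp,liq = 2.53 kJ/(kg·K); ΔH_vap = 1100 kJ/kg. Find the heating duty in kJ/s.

liquid 17.4→64.7 °C: 119.67 kJ/kg
vaporisation at 64.7 °C: 1100 kJ/kg
Δh = 119.67 + 1100 = 1219.7 kJ/kg
Q = ṁ·Δh = 25.09 kg/min × 1219.7 kJ/kg = 30601 kJ/min
|Q| = 510.02 kW

Q = 510 kJ/s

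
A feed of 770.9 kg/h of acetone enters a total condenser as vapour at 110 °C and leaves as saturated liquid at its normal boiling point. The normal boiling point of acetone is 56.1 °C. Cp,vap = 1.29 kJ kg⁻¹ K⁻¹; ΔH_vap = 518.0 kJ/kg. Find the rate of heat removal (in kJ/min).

vapour 110→56.1 °C: -69.531 kJ/kg
condensation at 56.1 °C: -518 kJ/kg
Δh = -69.531 + -518 = -587.53 kJ/kg
Q = ṁ·Δh = 770.9 kg/h × -587.53 kJ/kg = -452930 kJ/h
|Q| = 125.81 kW = 7548.8 kJ/min

Q_c = 7550 kJ/min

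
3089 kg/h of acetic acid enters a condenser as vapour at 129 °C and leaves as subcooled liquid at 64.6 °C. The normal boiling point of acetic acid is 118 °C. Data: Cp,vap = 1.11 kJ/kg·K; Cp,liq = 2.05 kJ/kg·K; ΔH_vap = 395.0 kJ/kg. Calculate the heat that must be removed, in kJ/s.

vapour 129→118 °C: -12.21 kJ/kg
condensation at 118 °C: -395 kJ/kg
liquid 118→64.6 °C: -109.47 kJ/kg
Δh = -12.21 + -395 + -109.47 = -516.68 kJ/kg
Q = ṁ·Δh = 3089 kg/h × -516.68 kJ/kg = -1.596e+06 kJ/h
|Q| = 443.34 kW

Q_c = 443 kJ/s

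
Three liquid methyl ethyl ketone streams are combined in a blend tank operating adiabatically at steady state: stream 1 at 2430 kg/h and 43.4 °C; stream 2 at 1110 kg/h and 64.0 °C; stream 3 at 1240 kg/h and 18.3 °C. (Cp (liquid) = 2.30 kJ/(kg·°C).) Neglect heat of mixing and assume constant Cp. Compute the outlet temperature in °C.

Adiabatic, steady state ⇒ Σ ṁᵢCp,ᵢ(T_out − Tᵢ) = 0
T_out = Σ ṁᵢCp,ᵢTᵢ / Σ ṁᵢCp,ᵢ
      = 458150 / 10994 = 41.672 °C

T_out = 41.7 °C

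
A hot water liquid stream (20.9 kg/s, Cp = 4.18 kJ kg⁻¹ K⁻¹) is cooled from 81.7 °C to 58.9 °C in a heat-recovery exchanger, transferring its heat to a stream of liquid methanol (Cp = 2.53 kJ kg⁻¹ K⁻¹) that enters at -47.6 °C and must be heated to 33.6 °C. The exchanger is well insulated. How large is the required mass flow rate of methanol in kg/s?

Heat released by hot stream: Q = 20.9 × 4.18 × (81.7 − 58.9) = 1991.9 kJ/s
Energy balance on cold side (adiabatic exchanger): Q = ṁ_c·Cp_c·(T_c,out − T_c,in)
ṁ_c = 1991.9 / [2.53 × (33.6 − -47.6)] = 9.6957 kg/s

ṁ_c = 9.70 kg/s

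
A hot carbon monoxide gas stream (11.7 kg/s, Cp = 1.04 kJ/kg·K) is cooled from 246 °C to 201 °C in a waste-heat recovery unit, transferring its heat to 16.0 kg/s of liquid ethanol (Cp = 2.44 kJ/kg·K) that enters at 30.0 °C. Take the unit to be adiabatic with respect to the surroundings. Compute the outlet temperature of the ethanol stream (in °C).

Heat released by hot stream: Q = 11.7 × 1.04 × (246 − 201) = 547.56 kJ/s
Energy balance on cold side (adiabatic exchanger): Q = ṁ_c·Cp_c·(T_c,out − T_c,in)
T_c,out = 30.0 + 547.56/(16.0 × 2.44) = 44.026 °C

T_c,out = 44.0 °C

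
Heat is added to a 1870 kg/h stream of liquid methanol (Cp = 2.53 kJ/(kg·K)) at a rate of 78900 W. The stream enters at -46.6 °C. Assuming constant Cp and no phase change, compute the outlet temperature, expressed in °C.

Q = 78900 W = 284040 kJ/h
ΔT = Q/(ṁ·Cp) = 284040/(1870×2.53) = 60.037 K
T_out = -46.6 + 60.037 = 13.437 °C

T_out = 13.4 °C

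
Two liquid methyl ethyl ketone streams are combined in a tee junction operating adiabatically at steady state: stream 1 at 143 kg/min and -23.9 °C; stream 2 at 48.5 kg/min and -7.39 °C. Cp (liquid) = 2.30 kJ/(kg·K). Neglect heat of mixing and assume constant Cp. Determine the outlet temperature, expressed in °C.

Energy balance with Q = 0: Σ ṁᵢCp,ᵢ(T_out − Tᵢ) = 0
T_out = Σ ṁᵢCp,ᵢTᵢ / Σ ṁᵢCp,ᵢ
      = -8685.1 / 440.45 = -19.719 °C

T_out = -19.7 °C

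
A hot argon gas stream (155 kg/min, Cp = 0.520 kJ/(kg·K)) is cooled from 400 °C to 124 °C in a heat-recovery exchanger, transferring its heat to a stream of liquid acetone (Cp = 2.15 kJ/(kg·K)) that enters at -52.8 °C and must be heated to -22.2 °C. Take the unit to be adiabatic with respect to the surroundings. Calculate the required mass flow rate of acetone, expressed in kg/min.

ṁ_c = 338 kg/min

Heat released by hot stream: Q = 155 × 0.520 × (400 − 124) = 22246 kJ/min
Energy balance on cold side (adiabatic exchanger): Q = ṁ_c·Cp_c·(T_c,out − T_c,in)
ṁ_c = 22246 / [2.15 × (-22.2 − -52.8)] = 338.13 kg/min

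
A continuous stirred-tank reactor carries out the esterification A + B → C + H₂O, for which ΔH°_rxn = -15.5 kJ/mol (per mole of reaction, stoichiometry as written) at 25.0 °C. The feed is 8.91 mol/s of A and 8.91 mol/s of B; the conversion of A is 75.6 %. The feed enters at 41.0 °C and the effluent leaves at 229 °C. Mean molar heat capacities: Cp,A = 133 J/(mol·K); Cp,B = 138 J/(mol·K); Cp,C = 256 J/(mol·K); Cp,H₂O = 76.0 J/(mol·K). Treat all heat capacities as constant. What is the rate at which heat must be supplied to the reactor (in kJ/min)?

Q_in = 26000 kJ/min

Extent of reaction ξ = 0.756 × 8.91 = 6.736 mol/s
Reaction term: ξ·ΔH°_rxn = 6.736 × -15.5 = -104.41 kJ/s
Sensible, feed 41.0→25 °C: -38.634 kJ/s
Outlet flows (mol/s): A 2.174, B 2.174, C 6.736, H₂O 6.736
Sensible, products 25→229 °C: 576.4 kJ/s
Q = ΔH = 433.36 kJ/s = 433.36 kW
Heat supplied = 26002 kJ/min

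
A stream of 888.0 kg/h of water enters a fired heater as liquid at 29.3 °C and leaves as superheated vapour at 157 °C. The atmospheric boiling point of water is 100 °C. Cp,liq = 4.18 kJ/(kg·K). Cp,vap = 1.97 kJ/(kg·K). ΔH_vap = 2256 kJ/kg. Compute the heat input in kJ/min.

liquid 29.3→100 °C: 295.53 kJ/kg
vaporisation at 100 °C: 2256 kJ/kg
vapour 100→157 °C: 112.29 kJ/kg
Δh = 295.53 + 2256 + 112.29 = 2663.8 kJ/kg
Q = ṁ·Δh = 888.0 kg/h × 2663.8 kJ/kg = 2.3655e+06 kJ/h
|Q| = 657.07 kW = 39424 kJ/min

Q = 39400 kJ/min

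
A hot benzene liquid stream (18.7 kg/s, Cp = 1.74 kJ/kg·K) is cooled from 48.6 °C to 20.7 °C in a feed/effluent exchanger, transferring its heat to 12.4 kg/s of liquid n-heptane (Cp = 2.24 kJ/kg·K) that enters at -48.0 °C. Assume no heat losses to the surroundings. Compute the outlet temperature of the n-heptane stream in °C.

T_c,out = -15.3 °C

Heat released by hot stream: Q = 18.7 × 1.74 × (48.6 − 20.7) = 907.81 kJ/s
Energy balance on cold side (adiabatic exchanger): Q = ṁ_c·Cp_c·(T_c,out − T_c,in)
T_c,out = -48.0 + 907.81/(12.4 × 2.24) = -15.317 °C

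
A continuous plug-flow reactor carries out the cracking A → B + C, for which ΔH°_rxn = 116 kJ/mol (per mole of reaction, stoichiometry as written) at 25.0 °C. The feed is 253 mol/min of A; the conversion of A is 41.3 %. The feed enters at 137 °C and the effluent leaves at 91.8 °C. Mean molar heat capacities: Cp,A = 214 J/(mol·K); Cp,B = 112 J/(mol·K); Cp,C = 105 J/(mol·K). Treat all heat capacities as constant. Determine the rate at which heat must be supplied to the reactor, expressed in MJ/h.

Extent of reaction ξ = 0.413 × 253 = 104.49 mol/min
Reaction term: ξ·ΔH°_rxn = 104.49 × 116 = 12121 kJ/min
Sensible, feed 137→25 °C: -6063.9 kJ/min
Outlet flows (mol/min): A 148.51, B 104.49, C 104.49
Sensible, products 25→91.8 °C: 3637.6 kJ/min
Q = ΔH = 9694.4 kJ/min = 161.57 kW
Heat supplied = 581.67 MJ/h

Q_in = 582 MJ/h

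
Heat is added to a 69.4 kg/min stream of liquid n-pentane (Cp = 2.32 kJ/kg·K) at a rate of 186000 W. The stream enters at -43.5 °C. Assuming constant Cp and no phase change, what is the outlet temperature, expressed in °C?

Q = 186000 W = 11160 kJ/min
ΔT = Q/(ṁ·Cp) = 11160/(69.4×2.32) = 69.313 K
T_out = -43.5 + 69.313 = 25.813 °C

T_out = 25.8 °C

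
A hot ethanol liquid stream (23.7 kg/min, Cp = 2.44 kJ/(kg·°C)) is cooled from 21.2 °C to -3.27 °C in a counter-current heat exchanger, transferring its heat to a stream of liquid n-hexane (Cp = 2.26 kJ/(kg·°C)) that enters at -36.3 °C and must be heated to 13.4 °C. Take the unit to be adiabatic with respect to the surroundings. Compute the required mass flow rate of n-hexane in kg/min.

ṁ_c = 12.6 kg/min

Heat released by hot stream: Q = 23.7 × 2.44 × (21.2 − -3.27) = 1415.1 kJ/min
Energy balance on cold side (adiabatic exchanger): Q = ṁ_c·Cp_c·(T_c,out − T_c,in)
ṁ_c = 1415.1 / [2.26 × (13.4 − -36.3)] = 12.598 kg/min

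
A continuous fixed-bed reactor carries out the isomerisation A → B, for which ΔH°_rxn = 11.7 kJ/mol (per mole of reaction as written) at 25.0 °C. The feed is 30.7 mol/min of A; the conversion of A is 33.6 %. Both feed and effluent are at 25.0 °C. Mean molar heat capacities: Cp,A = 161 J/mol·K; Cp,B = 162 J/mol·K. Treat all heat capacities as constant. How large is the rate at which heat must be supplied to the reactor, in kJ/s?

Q_in = 2.01 kJ/s

Extent of reaction ξ = 0.336 × 30.7 = 10.315 mol/min
Reaction term: ξ·ΔH°_rxn = 10.315 × 11.7 = 120.69 kJ/min
Q = ΔH = 120.69 kJ/min = 2.0115 kW
Heat supplied = 2.0115 kJ/s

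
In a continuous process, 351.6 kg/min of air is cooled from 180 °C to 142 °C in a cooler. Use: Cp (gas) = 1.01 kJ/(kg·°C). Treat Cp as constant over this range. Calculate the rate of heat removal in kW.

Q = ṁ·Cp·ΔT = 351.6 × 1.01 × (142 − 180) = -13494 kJ/min
Converting: 13494 / 60 s = 224.91 kW

Q_c = 225 kW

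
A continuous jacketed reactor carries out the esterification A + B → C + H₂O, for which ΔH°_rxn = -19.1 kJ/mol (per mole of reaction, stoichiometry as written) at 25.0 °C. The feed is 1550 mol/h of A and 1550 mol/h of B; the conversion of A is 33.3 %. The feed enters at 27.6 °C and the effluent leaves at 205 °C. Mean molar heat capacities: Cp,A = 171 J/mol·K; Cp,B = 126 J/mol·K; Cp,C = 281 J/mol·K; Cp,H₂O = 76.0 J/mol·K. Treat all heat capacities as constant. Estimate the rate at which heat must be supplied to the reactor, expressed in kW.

Q_in = 21.5 kW

Extent of reaction ξ = 0.333 × 1550 = 516.15 mol/h
Reaction term: ξ·ΔH°_rxn = 516.15 × -19.1 = -9858.5 kJ/h
Sensible, feed 27.6→25 °C: -1196.9 kJ/h
Outlet flows (mol/h): A 1033.8, B 1033.8, C 516.15, H₂O 516.15
Sensible, products 25→205 °C: 88437 kJ/h
Q = ΔH = 77382 kJ/h = 21.495 kW
Heat supplied = 21.495 kW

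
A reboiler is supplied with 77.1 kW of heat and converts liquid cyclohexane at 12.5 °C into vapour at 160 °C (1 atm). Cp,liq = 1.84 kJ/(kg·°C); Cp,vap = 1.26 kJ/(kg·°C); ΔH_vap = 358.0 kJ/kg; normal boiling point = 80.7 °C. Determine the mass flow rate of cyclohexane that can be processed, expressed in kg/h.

Δh = 1.84×(80.7−12.5) + 358.0 + 1.26×(160−80.7) = 583.41 kJ/kg
Q = 77.1 kW = 77.1 kJ/s = 277560 kJ/h
ṁ = Q/Δh = 277560 / 583.41 = 475.76 kg/h

ṁ = 476 kg/h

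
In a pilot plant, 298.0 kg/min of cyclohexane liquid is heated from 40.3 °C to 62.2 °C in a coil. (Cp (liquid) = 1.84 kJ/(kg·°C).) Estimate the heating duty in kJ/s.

Q = 200 kJ/s

Q = ṁ·Cp·ΔT = 298.0 × 1.84 × (62.2 − 40.3) = 12008 kJ/min
Converting: 12008 / 60 s = 200.14 kW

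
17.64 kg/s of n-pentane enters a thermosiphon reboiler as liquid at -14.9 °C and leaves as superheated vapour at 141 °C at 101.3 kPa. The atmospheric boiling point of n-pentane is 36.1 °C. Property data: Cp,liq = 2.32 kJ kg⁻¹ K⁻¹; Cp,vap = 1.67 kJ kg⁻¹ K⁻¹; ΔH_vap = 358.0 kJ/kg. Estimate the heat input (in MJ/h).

liquid -14.9→36.1 °C: 118.32 kJ/kg
vaporisation at 36.1 °C: 358 kJ/kg
vapour 36.1→141 °C: 175.18 kJ/kg
Δh = 118.32 + 358 + 175.18 = 651.5 kJ/kg
Q = ṁ·Δh = 17.64 kg/s × 651.5 kJ/kg = 11493 kJ/s
|Q| = 11493 kW = 41373 MJ/h

Q = 41400 MJ/h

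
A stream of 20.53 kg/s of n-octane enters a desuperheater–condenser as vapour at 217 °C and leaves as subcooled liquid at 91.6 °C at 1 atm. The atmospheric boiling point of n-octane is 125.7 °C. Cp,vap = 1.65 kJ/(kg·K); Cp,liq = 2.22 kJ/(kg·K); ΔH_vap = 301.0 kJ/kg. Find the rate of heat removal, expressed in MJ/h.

vapour 217→125.7 °C: -150.64 kJ/kg
condensation at 125.7 °C: -301 kJ/kg
liquid 125.7→91.6 °C: -75.702 kJ/kg
Δh = -150.64 + -301 + -75.702 = -527.35 kJ/kg
Q = ṁ·Δh = 20.53 kg/s × -527.35 kJ/kg = -10826 kJ/s
|Q| = 10826 kW = 38975 MJ/h

Q_c = 39000 MJ/h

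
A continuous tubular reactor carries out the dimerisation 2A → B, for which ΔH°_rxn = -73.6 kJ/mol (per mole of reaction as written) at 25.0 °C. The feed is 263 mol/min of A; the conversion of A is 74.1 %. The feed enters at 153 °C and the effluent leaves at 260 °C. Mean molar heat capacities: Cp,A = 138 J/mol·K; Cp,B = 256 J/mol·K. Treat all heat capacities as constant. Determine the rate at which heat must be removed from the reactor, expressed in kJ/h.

Extent of reaction ξ = 0.741 × 263 / 2 = 97.442 mol/min
Reaction term: ξ·ΔH°_rxn = 97.442 × -73.6 = -7171.7 kJ/min
Sensible, feed 153→25 °C: -4645.6 kJ/min
Outlet flows (mol/min): A 68.117, B 97.442
Sensible, products 25→260 °C: 8071.1 kJ/min
Q = ΔH = -3746.2 kJ/min = -62.437 kW
Heat removed = 224770 kJ/h

Q_out = 225000 kJ/h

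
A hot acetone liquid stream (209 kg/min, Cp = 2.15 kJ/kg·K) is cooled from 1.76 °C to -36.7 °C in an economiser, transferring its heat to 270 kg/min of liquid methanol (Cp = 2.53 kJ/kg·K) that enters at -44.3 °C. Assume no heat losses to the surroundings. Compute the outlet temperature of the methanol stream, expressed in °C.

T_c,out = -19.0 °C

Heat released by hot stream: Q = 209 × 2.15 × (1.76 − -36.7) = 17282 kJ/min
Energy balance on cold side (adiabatic exchanger): Q = ṁ_c·Cp_c·(T_c,out − T_c,in)
T_c,out = -44.3 + 17282/(270 × 2.53) = -19.001 °C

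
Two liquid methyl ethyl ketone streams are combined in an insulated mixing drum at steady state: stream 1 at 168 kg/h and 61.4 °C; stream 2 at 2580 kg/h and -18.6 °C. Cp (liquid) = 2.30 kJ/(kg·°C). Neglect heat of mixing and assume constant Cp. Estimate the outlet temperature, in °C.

Adiabatic, steady state ⇒ Σ ṁᵢCp,ᵢ(T_out − Tᵢ) = 0
T_out = Σ ṁᵢCp,ᵢTᵢ / Σ ṁᵢCp,ᵢ
      = -86647 / 6320.4 = -13.709 °C

T_out = -13.7 °C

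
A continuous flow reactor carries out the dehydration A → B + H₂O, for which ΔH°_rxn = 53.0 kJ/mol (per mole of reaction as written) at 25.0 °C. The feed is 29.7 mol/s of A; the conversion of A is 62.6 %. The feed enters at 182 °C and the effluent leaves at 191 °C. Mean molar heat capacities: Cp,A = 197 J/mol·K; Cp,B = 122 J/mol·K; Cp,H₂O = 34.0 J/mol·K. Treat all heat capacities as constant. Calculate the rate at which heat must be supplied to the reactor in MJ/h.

Q_in = 3280 MJ/h

Extent of reaction ξ = 0.626 × 29.7 = 18.592 mol/s
Reaction term: ξ·ΔH°_rxn = 18.592 × 53.0 = 985.39 kJ/s
Sensible, feed 182→25 °C: -918.59 kJ/s
Outlet flows (mol/s): A 11.108, B 18.592, H₂O 18.592
Sensible, products 25→191 °C: 844.71 kJ/s
Q = ΔH = 911.51 kJ/s = 911.51 kW
Heat supplied = 3281.4 MJ/h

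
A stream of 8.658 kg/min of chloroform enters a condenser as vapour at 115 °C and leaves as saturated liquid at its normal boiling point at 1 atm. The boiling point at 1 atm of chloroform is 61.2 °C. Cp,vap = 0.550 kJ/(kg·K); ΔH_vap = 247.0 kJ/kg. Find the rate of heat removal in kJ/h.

Q_c = 144000 kJ/h

vapour 115→61.2 °C: -29.59 kJ/kg
condensation at 61.2 °C: -247 kJ/kg
Δh = -29.59 + -247 = -276.59 kJ/kg
Q = ṁ·Δh = 8.658 kg/min × -276.59 kJ/kg = -2394.7 kJ/min
|Q| = 39.912 kW = 143680 kJ/h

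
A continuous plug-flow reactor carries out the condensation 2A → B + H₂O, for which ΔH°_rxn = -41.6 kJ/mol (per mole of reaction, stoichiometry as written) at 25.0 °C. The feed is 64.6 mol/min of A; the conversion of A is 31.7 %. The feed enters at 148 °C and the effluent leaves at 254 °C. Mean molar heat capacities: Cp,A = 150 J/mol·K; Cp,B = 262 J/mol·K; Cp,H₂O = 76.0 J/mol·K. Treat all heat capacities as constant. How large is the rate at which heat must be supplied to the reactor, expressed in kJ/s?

Extent of reaction ξ = 0.317 × 64.6 / 2 = 10.239 mol/min
Reaction term: ξ·ΔH°_rxn = 10.239 × -41.6 = -425.95 kJ/min
Sensible, feed 148→25 °C: -1191.9 kJ/min
Outlet flows (mol/min): A 44.122, B 10.239, H₂O 10.239
Sensible, products 25→254 °C: 2308.1 kJ/min
Q = ΔH = 690.29 kJ/min = 11.505 kW
Heat supplied = 11.505 kJ/s

Q_in = 11.5 kJ/s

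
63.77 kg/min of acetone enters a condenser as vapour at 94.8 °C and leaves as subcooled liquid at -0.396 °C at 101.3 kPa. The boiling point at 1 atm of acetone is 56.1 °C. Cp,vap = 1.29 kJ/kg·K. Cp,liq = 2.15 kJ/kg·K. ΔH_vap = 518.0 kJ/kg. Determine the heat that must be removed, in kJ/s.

Q_c = 733 kJ/s

vapour 94.8→56.1 °C: -49.923 kJ/kg
condensation at 56.1 °C: -518 kJ/kg
liquid 56.1→-0.396 °C: -121.47 kJ/kg
Δh = -49.923 + -518 + -121.47 = -689.39 kJ/kg
Q = ṁ·Δh = 63.77 kg/min × -689.39 kJ/kg = -43962 kJ/min
|Q| = 732.71 kW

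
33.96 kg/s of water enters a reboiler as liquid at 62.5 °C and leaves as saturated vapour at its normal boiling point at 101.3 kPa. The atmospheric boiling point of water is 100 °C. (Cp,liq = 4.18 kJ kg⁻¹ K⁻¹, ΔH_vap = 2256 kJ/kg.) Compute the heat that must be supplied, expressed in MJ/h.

Q = 295000 MJ/h

liquid 62.5→100 °C: 156.75 kJ/kg
vaporisation at 100 °C: 2256 kJ/kg
Δh = 156.75 + 2256 = 2412.8 kJ/kg
Q = ṁ·Δh = 33.96 kg/s × 2412.8 kJ/kg = 81937 kJ/s
|Q| = 81937 kW = 294970 MJ/h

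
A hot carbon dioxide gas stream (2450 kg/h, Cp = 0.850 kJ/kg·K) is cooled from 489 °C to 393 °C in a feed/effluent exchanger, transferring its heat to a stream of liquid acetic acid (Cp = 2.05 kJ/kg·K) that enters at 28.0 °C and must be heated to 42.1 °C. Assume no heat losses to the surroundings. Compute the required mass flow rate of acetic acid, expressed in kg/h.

ṁ_c = 6920 kg/h

Heat released by hot stream: Q = 2450 × 0.850 × (489 − 393) = 199920 kJ/h
Energy balance on cold side (adiabatic exchanger): Q = ṁ_c·Cp_c·(T_c,out − T_c,in)
ṁ_c = 199920 / [2.05 × (42.1 − 28.0)] = 6916.5 kg/h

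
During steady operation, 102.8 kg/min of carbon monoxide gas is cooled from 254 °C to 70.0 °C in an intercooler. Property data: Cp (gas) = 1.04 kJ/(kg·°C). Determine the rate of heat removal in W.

Q = ṁ·Cp·ΔT = 102.8 × 1.04 × (70.0 − 254) = -19672 kJ/min
Converting: 19672 / 60 s = 327.86 kW
Cooling duty = 327860 W

Q_c = 328000 W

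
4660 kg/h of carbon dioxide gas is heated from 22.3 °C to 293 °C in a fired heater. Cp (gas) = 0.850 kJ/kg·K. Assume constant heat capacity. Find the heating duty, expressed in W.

Q = ṁ·Cp·ΔT = 4660 × 0.850 × (293 − 22.3) = 1.0722e+06 kJ/h
Converting: 1.0722e+06 / 3600 s = 297.85 kW
Heating duty = 297850 W

Q = 298000 W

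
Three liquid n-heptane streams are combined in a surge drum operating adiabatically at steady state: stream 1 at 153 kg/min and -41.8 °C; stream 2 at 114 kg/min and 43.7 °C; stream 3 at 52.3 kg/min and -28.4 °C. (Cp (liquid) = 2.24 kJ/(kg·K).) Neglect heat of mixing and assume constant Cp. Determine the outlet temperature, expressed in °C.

Adiabatic, steady state ⇒ Σ ṁᵢCp,ᵢ(T_out − Tᵢ) = 0
T_out = Σ ṁᵢCp,ᵢTᵢ / Σ ṁᵢCp,ᵢ
      = -6493.6 / 715.23 = -9.079 °C

T_out = -9.08 °C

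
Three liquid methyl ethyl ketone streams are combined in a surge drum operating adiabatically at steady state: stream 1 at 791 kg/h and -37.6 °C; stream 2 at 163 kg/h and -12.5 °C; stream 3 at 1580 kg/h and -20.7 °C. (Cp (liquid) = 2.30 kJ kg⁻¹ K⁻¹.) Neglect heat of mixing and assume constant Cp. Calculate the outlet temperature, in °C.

T_out = -25.4 °C

No heat crosses the boundary, so H_out = H_in.
T_out = Σ ṁᵢCp,ᵢTᵢ / Σ ṁᵢCp,ᵢ
      = -148320 / 5828.2 = -25.448 °C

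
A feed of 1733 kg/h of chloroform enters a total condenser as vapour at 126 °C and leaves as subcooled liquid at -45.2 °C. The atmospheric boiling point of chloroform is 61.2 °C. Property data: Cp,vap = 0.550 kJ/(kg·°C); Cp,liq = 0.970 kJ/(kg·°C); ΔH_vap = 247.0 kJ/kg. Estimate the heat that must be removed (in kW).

vapour 126→61.2 °C: -35.64 kJ/kg
condensation at 61.2 °C: -247 kJ/kg
liquid 61.2→-45.2 °C: -103.21 kJ/kg
Δh = -35.64 + -247 + -103.21 = -385.85 kJ/kg
Q = ṁ·Δh = 1733 kg/h × -385.85 kJ/kg = -668670 kJ/h
|Q| = 185.74 kW

Q_c = 186 kW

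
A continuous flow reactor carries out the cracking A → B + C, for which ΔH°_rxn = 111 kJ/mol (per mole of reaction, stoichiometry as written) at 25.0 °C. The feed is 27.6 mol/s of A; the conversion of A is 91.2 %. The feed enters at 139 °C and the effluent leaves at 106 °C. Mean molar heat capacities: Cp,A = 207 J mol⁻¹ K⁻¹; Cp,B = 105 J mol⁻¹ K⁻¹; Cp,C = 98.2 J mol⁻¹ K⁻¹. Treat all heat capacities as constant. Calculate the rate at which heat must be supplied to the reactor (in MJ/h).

Extent of reaction ξ = 0.912 × 27.6 = 25.171 mol/s
Reaction term: ξ·ΔH°_rxn = 25.171 × 111 = 2794 kJ/s
Sensible, feed 139→25 °C: -651.3 kJ/s
Outlet flows (mol/s): A 2.4288, B 25.171, C 25.171
Sensible, products 25→106 °C: 455.02 kJ/s
Q = ΔH = 2597.7 kJ/s = 2597.7 kW
Heat supplied = 9351.8 MJ/h

Q_in = 9350 MJ/h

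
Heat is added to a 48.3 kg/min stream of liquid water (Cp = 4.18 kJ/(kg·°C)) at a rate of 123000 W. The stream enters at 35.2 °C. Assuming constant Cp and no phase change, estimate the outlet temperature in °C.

Q = 123000 W = 7380 kJ/min
ΔT = Q/(ṁ·Cp) = 7380/(48.3×4.18) = 36.554 K
T_out = 35.2 + 36.554 = 71.754 °C

T_out = 71.8 °C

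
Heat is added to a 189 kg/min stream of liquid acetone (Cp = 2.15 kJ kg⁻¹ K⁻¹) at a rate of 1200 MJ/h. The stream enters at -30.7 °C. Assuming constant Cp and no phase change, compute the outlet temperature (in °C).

T_out = 18.5 °C

Q = 1200 MJ/h = 20000 kJ/min
ΔT = Q/(ṁ·Cp) = 20000/(189×2.15) = 49.219 K
T_out = -30.7 + 49.219 = 18.519 °C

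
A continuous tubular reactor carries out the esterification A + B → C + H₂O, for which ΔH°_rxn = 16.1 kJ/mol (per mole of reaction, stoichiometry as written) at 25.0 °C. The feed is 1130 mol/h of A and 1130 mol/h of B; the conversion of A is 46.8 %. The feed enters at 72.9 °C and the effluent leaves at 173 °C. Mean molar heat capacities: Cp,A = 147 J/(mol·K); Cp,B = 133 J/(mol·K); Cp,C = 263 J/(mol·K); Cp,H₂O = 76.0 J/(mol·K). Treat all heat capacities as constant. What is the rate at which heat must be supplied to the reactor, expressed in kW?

Extent of reaction ξ = 0.468 × 1130 = 528.84 mol/h
Reaction term: ξ·ΔH°_rxn = 528.84 × 16.1 = 8514.3 kJ/h
Sensible, feed 72.9→25 °C: -15156 kJ/h
Outlet flows (mol/h): A 601.16, B 601.16, C 528.84, H₂O 528.84
Sensible, products 25→173 °C: 51445 kJ/h
Q = ΔH = 44804 kJ/h = 12.445 kW
Heat supplied = 12.445 kW

Q_in = 12.4 kW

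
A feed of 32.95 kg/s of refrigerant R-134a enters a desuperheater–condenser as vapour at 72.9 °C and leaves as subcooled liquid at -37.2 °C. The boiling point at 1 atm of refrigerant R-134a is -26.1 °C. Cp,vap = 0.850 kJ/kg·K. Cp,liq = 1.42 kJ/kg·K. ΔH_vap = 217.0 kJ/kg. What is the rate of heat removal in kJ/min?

Q_c = 627000 kJ/min

vapour 72.9→-26.1 °C: -84.15 kJ/kg
condensation at -26.1 °C: -217 kJ/kg
liquid -26.1→-37.2 °C: -15.762 kJ/kg
Δh = -84.15 + -217 + -15.762 = -316.91 kJ/kg
Q = ṁ·Δh = 32.95 kg/s × -316.91 kJ/kg = -10442 kJ/s
|Q| = 10442 kW = 626540 kJ/min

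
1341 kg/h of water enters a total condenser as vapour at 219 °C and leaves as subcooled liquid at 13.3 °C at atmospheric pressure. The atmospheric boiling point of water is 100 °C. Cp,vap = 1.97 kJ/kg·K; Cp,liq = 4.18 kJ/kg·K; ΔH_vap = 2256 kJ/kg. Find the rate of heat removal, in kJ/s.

Q_c = 1060 kJ/s

vapour 219→100 °C: -234.43 kJ/kg
condensation at 100 °C: -2256 kJ/kg
liquid 100→13.3 °C: -362.41 kJ/kg
Δh = -234.43 + -2256 + -362.41 = -2852.8 kJ/kg
Q = ṁ·Δh = 1341 kg/h × -2852.8 kJ/kg = -3.8257e+06 kJ/h
|Q| = 1062.7 kW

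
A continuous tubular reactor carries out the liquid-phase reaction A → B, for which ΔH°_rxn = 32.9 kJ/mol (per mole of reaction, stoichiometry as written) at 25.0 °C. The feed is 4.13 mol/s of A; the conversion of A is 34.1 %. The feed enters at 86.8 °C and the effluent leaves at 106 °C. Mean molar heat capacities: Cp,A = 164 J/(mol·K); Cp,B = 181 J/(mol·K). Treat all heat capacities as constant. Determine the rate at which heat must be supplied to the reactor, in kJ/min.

Extent of reaction ξ = 0.341 × 4.13 = 1.4083 mol/s
Reaction term: ξ·ΔH°_rxn = 1.4083 × 32.9 = 46.334 kJ/s
Sensible, feed 86.8→25 °C: -41.858 kJ/s
Outlet flows (mol/s): A 2.7217, B 1.4083
Sensible, products 25→106 °C: 56.802 kJ/s
Q = ΔH = 61.278 kJ/s = 61.278 kW
Heat supplied = 3676.7 kJ/min

Q_in = 3680 kJ/min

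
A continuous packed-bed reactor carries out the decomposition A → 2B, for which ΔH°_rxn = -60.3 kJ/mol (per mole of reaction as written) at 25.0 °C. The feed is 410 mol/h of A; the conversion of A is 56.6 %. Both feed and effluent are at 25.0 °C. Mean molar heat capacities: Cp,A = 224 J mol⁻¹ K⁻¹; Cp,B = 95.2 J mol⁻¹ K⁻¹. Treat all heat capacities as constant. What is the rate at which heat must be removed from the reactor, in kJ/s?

Q_out = 3.89 kJ/s

Extent of reaction ξ = 0.566 × 410 = 232.06 mol/h
Reaction term: ξ·ΔH°_rxn = 232.06 × -60.3 = -13993 kJ/h
Q = ΔH = -13993 kJ/h = -3.887 kW
Heat removed = 3.887 kJ/s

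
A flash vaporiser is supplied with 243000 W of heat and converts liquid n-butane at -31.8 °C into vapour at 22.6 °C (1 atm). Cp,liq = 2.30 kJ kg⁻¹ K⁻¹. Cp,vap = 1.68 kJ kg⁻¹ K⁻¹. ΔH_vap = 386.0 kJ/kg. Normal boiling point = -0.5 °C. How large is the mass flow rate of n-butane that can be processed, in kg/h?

ṁ = 1760 kg/h

Δh = 2.30×(-0.5−-31.8) + 386.0 + 1.68×(22.6−-0.5) = 496.8 kJ/kg
Q = 243000 W = 243 kJ/s = 874800 kJ/h
ṁ = Q/Δh = 874800 / 496.8 = 1760.9 kg/h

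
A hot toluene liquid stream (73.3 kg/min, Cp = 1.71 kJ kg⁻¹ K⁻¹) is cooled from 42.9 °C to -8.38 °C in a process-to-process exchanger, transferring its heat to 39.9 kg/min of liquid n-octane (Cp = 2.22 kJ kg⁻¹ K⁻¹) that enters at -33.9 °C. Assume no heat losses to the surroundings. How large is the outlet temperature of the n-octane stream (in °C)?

Heat released by hot stream: Q = 73.3 × 1.71 × (42.9 − -8.38) = 6427.6 kJ/min
Energy balance on cold side (adiabatic exchanger): Q = ṁ_c·Cp_c·(T_c,out − T_c,in)
T_c,out = -33.9 + 6427.6/(39.9 × 2.22) = 38.664 °C

T_c,out = 38.7 °C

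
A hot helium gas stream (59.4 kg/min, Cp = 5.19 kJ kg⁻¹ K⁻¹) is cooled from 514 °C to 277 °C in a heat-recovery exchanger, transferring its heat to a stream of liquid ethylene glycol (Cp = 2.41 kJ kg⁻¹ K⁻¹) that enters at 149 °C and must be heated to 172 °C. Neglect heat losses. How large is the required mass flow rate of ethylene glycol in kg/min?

Heat released by hot stream: Q = 59.4 × 5.19 × (514 − 277) = 73064 kJ/min
Energy balance on cold side (adiabatic exchanger): Q = ṁ_c·Cp_c·(T_c,out − T_c,in)
ṁ_c = 73064 / [2.41 × (172 − 149)] = 1318.1 kg/min

ṁ_c = 1320 kg/min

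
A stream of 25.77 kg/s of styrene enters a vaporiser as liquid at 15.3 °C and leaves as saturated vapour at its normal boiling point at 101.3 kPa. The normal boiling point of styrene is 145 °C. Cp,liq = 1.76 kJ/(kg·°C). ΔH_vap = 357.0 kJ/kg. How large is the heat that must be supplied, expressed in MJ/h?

Q = 54300 MJ/h

liquid 15.3→145 °C: 228.27 kJ/kg
vaporisation at 145 °C: 357 kJ/kg
Δh = 228.27 + 357 = 585.27 kJ/kg
Q = ṁ·Δh = 25.77 kg/s × 585.27 kJ/kg = 15082 kJ/s
|Q| = 15082 kW = 54297 MJ/h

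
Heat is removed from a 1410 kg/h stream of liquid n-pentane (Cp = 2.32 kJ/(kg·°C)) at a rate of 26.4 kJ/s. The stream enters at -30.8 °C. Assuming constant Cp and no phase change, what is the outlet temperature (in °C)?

Q = 26.4 kJ/s = 95040 kJ/h
ΔT = Q/(ṁ·Cp) = 95040/(1410×2.32) = 29.054 K
T_out = -30.8 − 29.054 = -59.854 °C

T_out = -59.9 °C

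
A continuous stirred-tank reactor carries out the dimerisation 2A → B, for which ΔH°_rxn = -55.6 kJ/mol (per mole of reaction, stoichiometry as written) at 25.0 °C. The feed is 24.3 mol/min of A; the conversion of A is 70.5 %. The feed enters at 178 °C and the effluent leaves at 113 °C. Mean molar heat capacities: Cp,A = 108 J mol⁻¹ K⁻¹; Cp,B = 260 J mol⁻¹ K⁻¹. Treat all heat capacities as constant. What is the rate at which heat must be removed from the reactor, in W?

Extent of reaction ξ = 0.705 × 24.3 / 2 = 8.5657 mol/min
Reaction term: ξ·ΔH°_rxn = 8.5657 × -55.6 = -476.26 kJ/min
Sensible, feed 178→25 °C: -401.53 kJ/min
Outlet flows (mol/min): A 7.1685, B 8.5657
Sensible, products 25→113 °C: 264.11 kJ/min
Q = ΔH = -613.68 kJ/min = -10.228 kW
Heat removed = 10228 W

Q_out = 10200 W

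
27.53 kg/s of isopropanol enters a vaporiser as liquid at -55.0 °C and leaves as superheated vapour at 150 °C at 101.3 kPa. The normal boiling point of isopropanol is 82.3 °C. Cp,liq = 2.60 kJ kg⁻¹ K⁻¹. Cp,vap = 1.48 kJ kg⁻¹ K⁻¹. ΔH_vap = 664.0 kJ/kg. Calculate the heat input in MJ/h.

liquid -55.0→82.3 °C: 356.98 kJ/kg
vaporisation at 82.3 °C: 664 kJ/kg
vapour 82.3→150 °C: 100.2 kJ/kg
Δh = 356.98 + 664 + 100.2 = 1121.2 kJ/kg
Q = ṁ·Δh = 27.53 kg/s × 1121.2 kJ/kg = 30866 kJ/s
|Q| = 30866 kW = 111120 MJ/h

Q = 111000 MJ/h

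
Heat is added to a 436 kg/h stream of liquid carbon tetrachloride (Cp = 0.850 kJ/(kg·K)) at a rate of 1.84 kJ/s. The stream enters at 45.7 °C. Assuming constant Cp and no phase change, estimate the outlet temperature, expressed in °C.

T_out = 63.6 °C

Q = 1.84 kJ/s = 6624 kJ/h
ΔT = Q/(ṁ·Cp) = 6624/(436×0.850) = 17.874 K
T_out = 45.7 + 17.874 = 63.574 °C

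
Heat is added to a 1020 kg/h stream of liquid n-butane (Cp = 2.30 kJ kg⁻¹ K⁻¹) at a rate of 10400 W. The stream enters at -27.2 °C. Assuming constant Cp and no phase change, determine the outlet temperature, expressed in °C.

T_out = -11.2 °C

Q = 10400 W = 37440 kJ/h
ΔT = Q/(ṁ·Cp) = 37440/(1020×2.30) = 15.959 K
T_out = -27.2 + 15.959 = -11.241 °C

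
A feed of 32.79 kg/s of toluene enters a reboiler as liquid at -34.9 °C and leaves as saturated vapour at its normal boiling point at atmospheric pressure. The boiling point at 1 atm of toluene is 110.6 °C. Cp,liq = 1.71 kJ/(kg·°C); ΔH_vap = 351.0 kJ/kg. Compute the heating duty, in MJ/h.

liquid -34.9→110.6 °C: 248.81 kJ/kg
vaporisation at 110.6 °C: 351 kJ/kg
Δh = 248.81 + 351 = 599.81 kJ/kg
Q = ṁ·Δh = 32.79 kg/s × 599.81 kJ/kg = 19668 kJ/s
|Q| = 19668 kW = 70803 MJ/h

Q = 70800 MJ/h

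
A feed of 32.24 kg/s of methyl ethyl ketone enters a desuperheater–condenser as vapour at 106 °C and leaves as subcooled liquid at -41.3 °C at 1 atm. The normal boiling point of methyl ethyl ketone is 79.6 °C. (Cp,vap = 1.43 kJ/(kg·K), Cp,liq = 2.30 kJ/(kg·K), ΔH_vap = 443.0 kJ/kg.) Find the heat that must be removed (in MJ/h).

Q_c = 88100 MJ/h

vapour 106→79.6 °C: -37.752 kJ/kg
condensation at 79.6 °C: -443 kJ/kg
liquid 79.6→-41.3 °C: -278.07 kJ/kg
Δh = -37.752 + -443 + -278.07 = -758.82 kJ/kg
Q = ṁ·Δh = 32.24 kg/s × -758.82 kJ/kg = -24464 kJ/s
|Q| = 24464 kW = 88072 MJ/h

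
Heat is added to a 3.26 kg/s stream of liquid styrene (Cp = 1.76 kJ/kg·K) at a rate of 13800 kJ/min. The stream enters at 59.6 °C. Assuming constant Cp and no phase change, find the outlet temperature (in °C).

Q = 13800 kJ/min = 230 kJ/s
ΔT = Q/(ṁ·Cp) = 230/(3.26×1.76) = 40.086 K
T_out = 59.6 + 40.086 = 99.686 °C

T_out = 99.7 °C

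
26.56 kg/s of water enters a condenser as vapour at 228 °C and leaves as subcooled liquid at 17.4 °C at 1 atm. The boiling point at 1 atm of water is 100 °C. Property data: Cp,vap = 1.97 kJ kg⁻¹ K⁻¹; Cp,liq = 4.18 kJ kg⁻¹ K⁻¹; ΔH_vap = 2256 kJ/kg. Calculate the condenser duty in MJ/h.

vapour 228→100 °C: -252.16 kJ/kg
condensation at 100 °C: -2256 kJ/kg
liquid 100→17.4 °C: -345.27 kJ/kg
Δh = -252.16 + -2256 + -345.27 = -2853.4 kJ/kg
Q = ṁ·Δh = 26.56 kg/s × -2853.4 kJ/kg = -75787 kJ/s
|Q| = 75787 kW = 272830 MJ/h

Q_c = 273000 MJ/h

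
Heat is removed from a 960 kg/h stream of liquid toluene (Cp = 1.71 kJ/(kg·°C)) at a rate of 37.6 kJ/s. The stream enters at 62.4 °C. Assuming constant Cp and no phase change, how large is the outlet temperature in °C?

T_out = -20.1 °C

Q = 37.6 kJ/s = 135360 kJ/h
ΔT = Q/(ṁ·Cp) = 135360/(960×1.71) = 82.456 K
T_out = 62.4 − 82.456 = -20.056 °C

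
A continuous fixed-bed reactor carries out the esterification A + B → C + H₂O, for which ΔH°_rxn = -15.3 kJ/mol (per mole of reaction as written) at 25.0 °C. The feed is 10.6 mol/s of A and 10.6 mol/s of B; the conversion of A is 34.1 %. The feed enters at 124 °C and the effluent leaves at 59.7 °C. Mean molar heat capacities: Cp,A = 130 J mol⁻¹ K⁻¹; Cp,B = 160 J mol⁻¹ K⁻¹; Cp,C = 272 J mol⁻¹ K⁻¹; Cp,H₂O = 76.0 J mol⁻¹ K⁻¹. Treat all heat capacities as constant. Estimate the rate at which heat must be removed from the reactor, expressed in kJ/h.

Q_out = 884000 kJ/h

Extent of reaction ξ = 0.341 × 10.6 = 3.6146 mol/s
Reaction term: ξ·ΔH°_rxn = 3.6146 × -15.3 = -55.303 kJ/s
Sensible, feed 124→25 °C: -304.33 kJ/s
Outlet flows (mol/s): A 6.9854, B 6.9854, C 3.6146, H₂O 3.6146
Sensible, products 25→59.7 °C: 113.94 kJ/s
Q = ΔH = -245.69 kJ/s = -245.69 kW
Heat removed = 884470 kJ/h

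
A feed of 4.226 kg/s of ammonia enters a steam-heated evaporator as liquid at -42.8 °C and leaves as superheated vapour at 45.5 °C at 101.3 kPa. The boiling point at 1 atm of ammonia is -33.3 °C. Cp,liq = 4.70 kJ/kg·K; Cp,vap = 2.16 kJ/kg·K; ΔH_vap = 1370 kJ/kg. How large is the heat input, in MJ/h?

Q = 24100 MJ/h

liquid -42.8→-33.3 °C: 44.65 kJ/kg
vaporisation at -33.3 °C: 1370 kJ/kg
vapour -33.3→45.5 °C: 170.21 kJ/kg
Δh = 44.65 + 1370 + 170.21 = 1584.9 kJ/kg
Q = ṁ·Δh = 4.226 kg/s × 1584.9 kJ/kg = 6697.6 kJ/s
|Q| = 6697.6 kW = 24111 MJ/h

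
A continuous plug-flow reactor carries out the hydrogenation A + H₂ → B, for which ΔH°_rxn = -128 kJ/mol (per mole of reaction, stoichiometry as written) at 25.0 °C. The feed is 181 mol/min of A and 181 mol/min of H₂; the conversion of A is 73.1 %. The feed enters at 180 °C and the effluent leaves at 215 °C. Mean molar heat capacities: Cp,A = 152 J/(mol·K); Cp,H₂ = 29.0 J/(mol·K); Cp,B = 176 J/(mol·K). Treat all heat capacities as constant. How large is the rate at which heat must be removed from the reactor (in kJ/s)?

Extent of reaction ξ = 0.731 × 181 = 132.31 mol/min
Reaction term: ξ·ΔH°_rxn = 132.31 × -128 = -16936 kJ/min
Sensible, feed 180→25 °C: -5078 kJ/min
Outlet flows (mol/min): A 48.689, H₂ 48.689, B 132.31
Sensible, products 25→215 °C: 6098.9 kJ/min
Q = ΔH = -15915 kJ/min = -265.25 kW
Heat removed = 265.25 kJ/s

Q_out = 265 kJ/s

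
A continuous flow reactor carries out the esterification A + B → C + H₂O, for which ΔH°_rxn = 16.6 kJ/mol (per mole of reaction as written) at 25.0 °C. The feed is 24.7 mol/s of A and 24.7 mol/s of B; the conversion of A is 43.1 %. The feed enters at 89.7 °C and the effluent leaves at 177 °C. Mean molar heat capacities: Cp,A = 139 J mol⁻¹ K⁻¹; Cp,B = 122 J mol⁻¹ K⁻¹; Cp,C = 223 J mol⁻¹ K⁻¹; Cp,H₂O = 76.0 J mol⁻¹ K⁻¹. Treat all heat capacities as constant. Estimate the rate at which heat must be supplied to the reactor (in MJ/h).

Q_in = 2880 MJ/h

Extent of reaction ξ = 0.431 × 24.7 = 10.646 mol/s
Reaction term: ξ·ΔH°_rxn = 10.646 × 16.6 = 176.72 kJ/s
Sensible, feed 89.7→25 °C: -417.1 kJ/s
Outlet flows (mol/s): A 14.054, B 14.054, C 10.646, H₂O 10.646
Sensible, products 25→177 °C: 1041.4 kJ/s
Q = ΔH = 801.01 kJ/s = 801.01 kW
Heat supplied = 2883.6 MJ/h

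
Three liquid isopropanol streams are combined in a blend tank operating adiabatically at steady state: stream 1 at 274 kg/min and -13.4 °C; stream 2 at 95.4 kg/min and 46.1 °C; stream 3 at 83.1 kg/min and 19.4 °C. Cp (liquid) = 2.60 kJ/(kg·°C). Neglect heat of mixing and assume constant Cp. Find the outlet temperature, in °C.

Energy balance with Q = 0: Σ ṁᵢCp,ᵢ(T_out − Tᵢ) = 0
Σ ṁᵢCp,ᵢTᵢ = 274×2.60×-13.4 + 95.4×2.60×46.1 + 83.1×2.60×19.4 = 6080
Σ ṁᵢCp,ᵢ = 274×2.60 + 95.4×2.60 + 83.1×2.60 = 1176.5
T_out = 6080 / 1176.5 = 5.1679 °C

T_out = 5.17 °C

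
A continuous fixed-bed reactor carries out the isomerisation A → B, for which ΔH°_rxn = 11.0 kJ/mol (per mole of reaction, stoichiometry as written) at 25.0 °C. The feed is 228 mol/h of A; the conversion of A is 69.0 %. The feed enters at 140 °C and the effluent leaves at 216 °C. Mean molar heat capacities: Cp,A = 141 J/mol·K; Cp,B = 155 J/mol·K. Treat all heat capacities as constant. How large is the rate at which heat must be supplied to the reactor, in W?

Extent of reaction ξ = 0.690 × 228 = 157.32 mol/h
Reaction term: ξ·ΔH°_rxn = 157.32 × 11.0 = 1730.5 kJ/h
Sensible, feed 140→25 °C: -3697 kJ/h
Outlet flows (mol/h): A 70.68, B 157.32
Sensible, products 25→216 °C: 6560.9 kJ/h
Q = ΔH = 4594.4 kJ/h = 1.2762 kW
Heat supplied = 1276.2 W

Q_in = 1280 W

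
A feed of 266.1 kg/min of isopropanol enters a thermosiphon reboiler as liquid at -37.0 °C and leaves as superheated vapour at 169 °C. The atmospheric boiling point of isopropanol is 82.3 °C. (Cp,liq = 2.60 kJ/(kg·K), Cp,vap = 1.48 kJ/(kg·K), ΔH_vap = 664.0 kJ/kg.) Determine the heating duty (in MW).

liquid -37.0→82.3 °C: 310.18 kJ/kg
vaporisation at 82.3 °C: 664 kJ/kg
vapour 82.3→169 °C: 128.32 kJ/kg
Δh = 310.18 + 664 + 128.32 = 1102.5 kJ/kg
Q = ṁ·Δh = 266.1 kg/min × 1102.5 kJ/kg = 293370 kJ/min
|Q| = 4889.6 kW = 4.8896 MW

Q = 4.89 MW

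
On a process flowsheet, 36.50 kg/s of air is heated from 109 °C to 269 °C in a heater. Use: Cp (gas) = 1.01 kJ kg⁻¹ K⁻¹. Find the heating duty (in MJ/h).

Q = 21200 MJ/h

Q = ṁ·Cp·ΔT = 36.50 × 1.01 × (269 − 109) = 5898.4 kJ/s
Heating duty = 21234 MJ/h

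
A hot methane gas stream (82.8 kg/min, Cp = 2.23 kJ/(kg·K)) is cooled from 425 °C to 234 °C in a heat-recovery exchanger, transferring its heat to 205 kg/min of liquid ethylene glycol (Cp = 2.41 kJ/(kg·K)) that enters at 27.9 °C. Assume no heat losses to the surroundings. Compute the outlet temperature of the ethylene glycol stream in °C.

T_c,out = 99.3 °C

Heat released by hot stream: Q = 82.8 × 2.23 × (425 − 234) = 35267 kJ/min
Energy balance on cold side (adiabatic exchanger): Q = ṁ_c·Cp_c·(T_c,out − T_c,in)
T_c,out = 27.9 + 35267/(205 × 2.41) = 99.283 °C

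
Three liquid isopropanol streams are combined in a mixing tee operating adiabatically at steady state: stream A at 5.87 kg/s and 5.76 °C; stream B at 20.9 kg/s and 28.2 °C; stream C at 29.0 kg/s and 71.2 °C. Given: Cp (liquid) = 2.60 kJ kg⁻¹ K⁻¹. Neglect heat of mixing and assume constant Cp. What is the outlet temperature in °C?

Energy balance with Q = 0: Σ ṁᵢCp,ᵢ(T_out − Tᵢ) = 0
Σ ṁᵢCp,ᵢTᵢ = 5.87×2.60×5.76 + 20.9×2.60×28.2 + 29.0×2.60×71.2 = 6988.8
Σ ṁᵢCp,ᵢ = 5.87×2.60 + 20.9×2.60 + 29.0×2.60 = 145
T_out = 6988.8 / 145 = 48.198 °C

T_out = 48.2 °C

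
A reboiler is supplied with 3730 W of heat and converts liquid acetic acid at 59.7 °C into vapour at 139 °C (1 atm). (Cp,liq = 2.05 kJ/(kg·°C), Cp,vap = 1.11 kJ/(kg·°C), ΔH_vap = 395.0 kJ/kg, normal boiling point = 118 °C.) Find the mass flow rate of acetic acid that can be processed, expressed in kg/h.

Δh = 2.05×(118−59.7) + 395.0 + 1.11×(139−118) = 537.83 kJ/kg
Q = 3730 W = 3.73 kJ/s = 13428 kJ/h
ṁ = Q/Δh = 13428 / 537.83 = 24.967 kg/h

ṁ = 25.0 kg/h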